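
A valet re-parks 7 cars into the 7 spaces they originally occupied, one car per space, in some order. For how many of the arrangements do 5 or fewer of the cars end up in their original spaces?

5039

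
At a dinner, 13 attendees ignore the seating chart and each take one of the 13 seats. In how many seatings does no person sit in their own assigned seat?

The number of derangements of 13 is !13 = Σ_{k=0}^{13} (-1)^k·13!/k!
= 13! - 13!/1! + 13!/2! - 13!/3! + 13!/4! - 13!/5! + 13!/6! - 13!/7! + 13!/8! - 13!/9! + 13!/10! - 13!/11! + 13!/12! - 13!/13!
= 6227020800 - 6227020800 + 3113510400 - 1037836800 + 259459200 - 51891840 + 8648640 - 1235520 + 154440 - 17160 + 1716 - 156 + 13 - 1
= 2290792932

2290792932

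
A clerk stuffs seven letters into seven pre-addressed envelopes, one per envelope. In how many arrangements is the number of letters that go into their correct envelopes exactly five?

21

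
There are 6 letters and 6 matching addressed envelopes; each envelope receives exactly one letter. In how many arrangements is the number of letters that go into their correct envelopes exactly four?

15

Pick the 4 fixed positions: C(6,4) = 15 ways.
The remaining 2 must be deranged: !2 = 1.
Total: 15 × 1 = 15.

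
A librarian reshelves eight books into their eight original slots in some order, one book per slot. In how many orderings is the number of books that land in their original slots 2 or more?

10655

# with exactly i fixed is C(8,i)·!(8-i); sum over i=2..8:
  i=2: C(8,2)·!6 = 28·265 = 7420
  i=3: C(8,3)·!5 = 56·44 = 2464
  i=4: C(8,4)·!4 = 70·9 = 630
  i=5: C(8,5)·!3 = 56·2 = 112
  i=6: C(8,6)·!2 = 28·1 = 28
  i=7: C(8,7)·!1 = 8·0 = 0
  i=8: C(8,8)·!0 = 1·1 = 1
Total = 10655.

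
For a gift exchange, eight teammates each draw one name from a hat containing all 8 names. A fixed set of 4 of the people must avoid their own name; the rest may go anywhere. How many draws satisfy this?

Let A_j be the event that the j-th constrained one is fixed. By inclusion-exclusion over the 4 events:
Σ_{j=0}^{4} (-1)^j C(4,j)(8-j)!
= C(4,0)·8! - C(4,1)·7! + C(4,2)·6! - C(4,3)·5! + C(4,4)·4!
= 40320 - 20160 + 4320 - 480 + 24
= 24024

24024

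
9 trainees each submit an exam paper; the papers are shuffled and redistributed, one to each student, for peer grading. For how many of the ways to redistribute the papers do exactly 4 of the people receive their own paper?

5544

Pick the 4 fixed positions: C(9,4) = 126 ways.
The remaining 5 must be deranged: !5 = 44.
Total: 126 × 44 = 5544.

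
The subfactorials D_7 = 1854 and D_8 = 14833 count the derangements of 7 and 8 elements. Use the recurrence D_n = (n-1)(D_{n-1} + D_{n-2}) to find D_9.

D_9 = (9-1)·(D_8 + D_7) = 8·(14833 + 1854) = 8·16687 = 133496.

133496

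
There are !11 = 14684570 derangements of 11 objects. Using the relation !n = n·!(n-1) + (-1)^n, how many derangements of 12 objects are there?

!12 = 12·14684570 + 1 = 176214841.

176214841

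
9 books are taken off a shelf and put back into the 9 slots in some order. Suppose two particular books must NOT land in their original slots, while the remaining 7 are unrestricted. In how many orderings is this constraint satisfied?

287280

Let A_j be the event that the j-th constrained one is fixed. By inclusion-exclusion over the 2 events:
Σ_{j=0}^{2} (-1)^j C(2,j)(9-j)!
= C(2,0)·9! - C(2,1)·8! + C(2,2)·7!
= 362880 - 80640 + 5040
= 287280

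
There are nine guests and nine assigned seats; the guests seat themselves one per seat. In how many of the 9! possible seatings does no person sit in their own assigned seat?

The number of derangements of 9 is !9 = Σ_{k=0}^{9} (-1)^k·9!/k!
= 9! - 9!/1! + 9!/2! - 9!/3! + 9!/4! - 9!/5! + 9!/6! - 9!/7! + 9!/8! - 9!/9!
= 362880 - 362880 + 181440 - 60480 + 15120 - 3024 + 504 - 72 + 9 - 1
= 133496

133496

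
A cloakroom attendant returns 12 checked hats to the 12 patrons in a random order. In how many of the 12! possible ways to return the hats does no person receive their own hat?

Recurrence: !12 = 11·(!11 + !10).
!12 = 11·(14684570 + 1334961) = 11·16019531 = 176214841

176214841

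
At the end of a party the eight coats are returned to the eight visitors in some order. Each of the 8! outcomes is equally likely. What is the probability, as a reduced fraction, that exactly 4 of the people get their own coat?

Favorable outcomes: C(8,4)·!4 = 70·9 = 630.
Total outcomes: 8! = 40320.
Probability = 630/40320 = 1/64.

1/64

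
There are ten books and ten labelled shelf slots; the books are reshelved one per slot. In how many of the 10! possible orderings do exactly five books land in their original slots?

Pick the 5 fixed positions: C(10,5) = 252 ways.
The remaining 5 must be deranged: !5 = 44.
Total: 252 × 44 = 11088.

11088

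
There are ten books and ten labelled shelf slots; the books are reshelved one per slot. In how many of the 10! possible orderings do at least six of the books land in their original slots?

2176

# with exactly i fixed is C(10,i)·!(10-i); sum over i=6..10:
  i=6: C(10,6)·!4 = 210·9 = 1890
  i=7: C(10,7)·!3 = 120·2 = 240
  i=8: C(10,8)·!2 = 45·1 = 45
  i=9: C(10,9)·!1 = 10·0 = 0
  i=10: C(10,10)·!0 = 1·1 = 1
Total = 2176.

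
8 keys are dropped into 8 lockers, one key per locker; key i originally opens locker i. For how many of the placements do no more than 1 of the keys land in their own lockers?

Sum C(8,i)·!(8-i) for i = 0..1:
  i=0: C(8,0)·!8 = 1·14833 = 14833
  i=1: C(8,1)·!7 = 8·1854 = 14832
Total = 29665.

29665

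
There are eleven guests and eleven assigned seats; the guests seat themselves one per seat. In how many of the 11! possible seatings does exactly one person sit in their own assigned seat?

14684571

Choose which one of the 11 is fixed: C(11,1) = 11.
The remaining 10 must be deranged: !10 = 1334961.
Total: 11 × 1334961 = 14684571.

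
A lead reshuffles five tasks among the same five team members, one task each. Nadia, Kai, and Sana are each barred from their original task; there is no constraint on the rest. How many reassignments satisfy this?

64

Inclusion-exclusion on the 3 forbidden self-matches:
Σ_{j=0}^{3} (-1)^j C(3,j)(5-j)!
= C(3,0)·5! - C(3,1)·4! + C(3,2)·3! - C(3,3)·2!
= 120 - 72 + 18 - 2
= 64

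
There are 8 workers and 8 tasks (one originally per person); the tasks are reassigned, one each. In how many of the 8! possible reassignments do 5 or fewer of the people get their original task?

40291

# with exactly i fixed is C(8,i)·!(8-i); sum over i=0..5:
  i=0: C(8,0)·!8 = 1·14833 = 14833
  i=1: C(8,1)·!7 = 8·1854 = 14832
  i=2: C(8,2)·!6 = 28·265 = 7420
  i=3: C(8,3)·!5 = 56·44 = 2464
  i=4: C(8,4)·!4 = 70·9 = 630
  i=5: C(8,5)·!3 = 56·2 = 112
Total = 40291.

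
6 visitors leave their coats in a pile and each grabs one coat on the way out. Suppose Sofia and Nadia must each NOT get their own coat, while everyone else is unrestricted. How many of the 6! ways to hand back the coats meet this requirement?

504

Let A_j be the event that the j-th constrained one is fixed. By inclusion-exclusion over the 2 events:
Σ_{j=0}^{2} (-1)^j C(2,j)(6-j)!
= C(2,0)·6! - C(2,1)·5! + C(2,2)·4!
= 720 - 240 + 24
= 504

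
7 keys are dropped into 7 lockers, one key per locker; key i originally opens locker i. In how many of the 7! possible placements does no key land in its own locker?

1854

By inclusion-exclusion, !7 = Σ (-1)^k · 7!/k! for k=0..7
= 7! - 7!/1! + 7!/2! - 7!/3! + 7!/4! - 7!/5! + 7!/6! - 7!/7!
= 5040 - 5040 + 2520 - 840 + 210 - 42 + 7 - 1
= 1854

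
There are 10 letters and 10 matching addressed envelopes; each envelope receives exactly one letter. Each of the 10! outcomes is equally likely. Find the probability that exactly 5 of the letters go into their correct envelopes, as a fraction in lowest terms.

Favorable outcomes: C(10,5)·!5 = 252·44 = 11088.
Total outcomes: 10! = 3628800.
Probability = 11088/3628800 = 11/3600.

11/3600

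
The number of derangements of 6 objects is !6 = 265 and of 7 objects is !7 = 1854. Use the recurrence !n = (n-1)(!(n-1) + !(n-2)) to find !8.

14833

!8 = (8-1)·(!7 + !6) = 7·(1854 + 265) = 7·2119 = 14833.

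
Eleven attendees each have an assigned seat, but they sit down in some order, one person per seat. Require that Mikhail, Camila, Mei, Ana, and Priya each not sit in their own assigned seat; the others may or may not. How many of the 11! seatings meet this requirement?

Let A_j be the event that the j-th constrained one is fixed. By inclusion-exclusion over the 5 events:
Σ_{j=0}^{5} (-1)^j C(5,j)(11-j)!
= C(5,0)·11! - C(5,1)·10! + C(5,2)·9! - C(5,3)·8! + C(5,4)·7! - C(5,5)·6!
= 39916800 - 18144000 + 3628800 - 403200 + 25200 - 720
= 25022880

25022880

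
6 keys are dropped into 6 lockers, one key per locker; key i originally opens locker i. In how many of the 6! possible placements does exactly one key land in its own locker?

Choose which one of the 6 is fixed: C(6,1) = 6.
The remaining 5 must be deranged: !5 = 44.
Total: 6 × 44 = 264.

264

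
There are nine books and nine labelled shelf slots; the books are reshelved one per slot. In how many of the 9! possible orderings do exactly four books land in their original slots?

5544

Choose which 4 of the 9 are fixed: C(9,4) = 126.
The other 5 form a derangement: !5 = 44.
Total: 126 × 44 = 5544.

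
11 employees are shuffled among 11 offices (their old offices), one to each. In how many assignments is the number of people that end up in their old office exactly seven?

2970

Choose which 7 of the 11 are fixed: C(11,7) = 330.
The other 4 form a derangement: !4 = 9.
Total: 330 × 9 = 2970.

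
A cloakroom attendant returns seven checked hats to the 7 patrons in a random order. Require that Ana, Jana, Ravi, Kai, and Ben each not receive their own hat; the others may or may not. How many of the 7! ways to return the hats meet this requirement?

2428

Inclusion-exclusion on the 5 forbidden self-matches:
Σ_{j=0}^{5} (-1)^j C(5,j)(7-j)!
= C(5,0)·7! - C(5,1)·6! + C(5,2)·5! - C(5,3)·4! + C(5,4)·3! - C(5,5)·2!
= 5040 - 3600 + 1200 - 240 + 30 - 2
= 2428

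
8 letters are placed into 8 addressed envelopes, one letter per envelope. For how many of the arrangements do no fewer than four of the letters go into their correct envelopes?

771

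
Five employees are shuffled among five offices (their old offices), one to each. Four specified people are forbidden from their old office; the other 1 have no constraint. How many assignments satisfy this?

53

Inclusion-exclusion on the 4 forbidden self-matches:
Σ_{j=0}^{4} (-1)^j C(4,j)(5-j)!
= C(4,0)·5! - C(4,1)·4! + C(4,2)·3! - C(4,3)·2! + C(4,4)·1!
= 120 - 96 + 36 - 8 + 1
= 53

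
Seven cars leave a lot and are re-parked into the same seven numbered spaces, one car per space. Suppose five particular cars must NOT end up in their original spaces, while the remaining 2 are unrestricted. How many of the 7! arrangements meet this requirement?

2428

Let A_j be the event that the j-th constrained one is fixed. By inclusion-exclusion over the 5 events:
Σ_{j=0}^{5} (-1)^j C(5,j)(7-j)!
= C(5,0)·7! - C(5,1)·6! + C(5,2)·5! - C(5,3)·4! + C(5,4)·3! - C(5,5)·2!
= 5040 - 3600 + 1200 - 240 + 30 - 2
= 2428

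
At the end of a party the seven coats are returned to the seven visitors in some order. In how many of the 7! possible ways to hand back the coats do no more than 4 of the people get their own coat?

Sum C(7,i)·!(7-i) for i = 0..4:
  i=0: C(7,0)·!7 = 1·1854 = 1854
  i=1: C(7,1)·!6 = 7·265 = 1855
  i=2: C(7,2)·!5 = 21·44 = 924
  i=3: C(7,3)·!4 = 35·9 = 315
  i=4: C(7,4)·!3 = 35·2 = 70
Total = 5018.

5018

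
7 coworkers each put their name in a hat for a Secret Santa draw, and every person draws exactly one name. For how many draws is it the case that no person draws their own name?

1854

!7 is the nearest integer to 7!/e.
7! = 5040, and 5040/e ≈ 1854.11, so !7 = 1854.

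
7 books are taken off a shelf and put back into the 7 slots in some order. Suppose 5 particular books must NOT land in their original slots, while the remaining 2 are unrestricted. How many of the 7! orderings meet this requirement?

Let A_j be the event that the j-th constrained one is fixed. By inclusion-exclusion over the 5 events:
Σ_{j=0}^{5} (-1)^j C(5,j)(7-j)!
= C(5,0)·7! - C(5,1)·6! + C(5,2)·5! - C(5,3)·4! + C(5,4)·3! - C(5,5)·2!
= 5040 - 3600 + 1200 - 240 + 30 - 2
= 2428

2428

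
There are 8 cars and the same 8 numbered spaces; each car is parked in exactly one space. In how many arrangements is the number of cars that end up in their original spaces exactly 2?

Choose which 2 of the 8 are fixed: C(8,2) = 28.
The other 6 form a derangement: !6 = 265.
Total: 28 × 265 = 7420.

7420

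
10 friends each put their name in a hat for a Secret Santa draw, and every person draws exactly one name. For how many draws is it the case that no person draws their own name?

!10 is the nearest integer to 10!/e.
10! = 3628800, and 3628800/e ≈ 1334960.92, so !10 = 1334961.

1334961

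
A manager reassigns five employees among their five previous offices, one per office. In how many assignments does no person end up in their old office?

The subfactorial !5 = [5!/e] (nearest integer).
5! = 120, and 120/e ≈ 44.15, so !5 = 44.

44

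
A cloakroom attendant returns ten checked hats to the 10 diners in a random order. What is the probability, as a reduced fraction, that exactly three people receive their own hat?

Favorable outcomes: C(10,3)·!7 = 120·1854 = 222480.
Total outcomes: 10! = 3628800.
Probability = 222480/3628800 = 103/1680.

103/1680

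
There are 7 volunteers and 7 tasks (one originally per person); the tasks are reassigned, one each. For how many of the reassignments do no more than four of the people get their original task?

5018

# with exactly i fixed is C(7,i)·!(7-i); sum over i=0..4:
  i=0: C(7,0)·!7 = 1·1854 = 1854
  i=1: C(7,1)·!6 = 7·265 = 1855
  i=2: C(7,2)·!5 = 21·44 = 924
  i=3: C(7,3)·!4 = 35·9 = 315
  i=4: C(7,4)·!3 = 35·2 = 70
Total = 5018.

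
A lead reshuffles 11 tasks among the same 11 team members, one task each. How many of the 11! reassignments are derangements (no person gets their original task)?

14684570

Recurrence: !11 = 11·!10 + (-1)^11.
!11 = 11·1334961 - 1 = 14684570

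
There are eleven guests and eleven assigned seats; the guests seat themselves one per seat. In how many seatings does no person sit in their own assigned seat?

14684570

Recurrence: !11 = 10·(!10 + !9).
!11 = 10·(1334961 + 133496) = 10·1468457 = 14684570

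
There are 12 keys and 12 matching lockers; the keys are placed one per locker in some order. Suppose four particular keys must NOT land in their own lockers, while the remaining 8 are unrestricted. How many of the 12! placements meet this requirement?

Let A_j be the event that the j-th constrained one is fixed. By inclusion-exclusion over the 4 events:
Σ_{j=0}^{4} (-1)^j C(4,j)(12-j)!
= C(4,0)·12! - C(4,1)·11! + C(4,2)·10! - C(4,3)·9! + C(4,4)·8!
= 479001600 - 159667200 + 21772800 - 1451520 + 40320
= 339696000

339696000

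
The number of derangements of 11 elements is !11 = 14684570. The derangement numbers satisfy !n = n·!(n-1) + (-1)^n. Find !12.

176214841

!12 = 12·14684570 + 1 = 176214841.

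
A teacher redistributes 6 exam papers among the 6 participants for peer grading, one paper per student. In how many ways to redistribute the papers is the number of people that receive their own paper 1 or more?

455

Sum C(6,i)·!(6-i) for i = 1..6:
  i=1: C(6,1)·!5 = 6·44 = 264
  i=2: C(6,2)·!4 = 15·9 = 135
  i=3: C(6,3)·!3 = 20·2 = 40
  i=4: C(6,4)·!2 = 15·1 = 15
  i=5: C(6,5)·!1 = 6·0 = 0
  i=6: C(6,6)·!0 = 1·1 = 1
Total = 455.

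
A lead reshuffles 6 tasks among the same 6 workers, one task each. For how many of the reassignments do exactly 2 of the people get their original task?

135

Choose which 2 of the 6 are fixed: C(6,2) = 15.
The remaining 4 must be deranged: !4 = 9.
Total: 15 × 9 = 135.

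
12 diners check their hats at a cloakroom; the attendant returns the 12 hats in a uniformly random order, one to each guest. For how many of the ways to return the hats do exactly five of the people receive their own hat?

1468368

Choose which 5 of the 12 are fixed: C(12,5) = 792.
The remaining 7 must be deranged: !7 = 1854.
Total: 792 × 1854 = 1468368.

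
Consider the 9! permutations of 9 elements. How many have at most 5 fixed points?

# with exactly i fixed is C(9,i)·!(9-i); sum over i=0..5:
  i=0: C(9,0)·!9 = 1·133496 = 133496
  i=1: C(9,1)·!8 = 9·14833 = 133497
  i=2: C(9,2)·!7 = 36·1854 = 66744
  i=3: C(9,3)·!6 = 84·265 = 22260
  i=4: C(9,4)·!5 = 126·44 = 5544
  i=5: C(9,5)·!4 = 126·9 = 1134
Total = 362675.

362675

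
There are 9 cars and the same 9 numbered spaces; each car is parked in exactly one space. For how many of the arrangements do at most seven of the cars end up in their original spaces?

362879

Sum C(9,i)·!(9-i) for i = 0..7:
  i=0: C(9,0)·!9 = 1·133496 = 133496
  i=1: C(9,1)·!8 = 9·14833 = 133497
  i=2: C(9,2)·!7 = 36·1854 = 66744
  i=3: C(9,3)·!6 = 84·265 = 22260
  i=4: C(9,4)·!5 = 126·44 = 5544
  i=5: C(9,5)·!4 = 126·9 = 1134
  i=6: C(9,6)·!3 = 84·2 = 168
  i=7: C(9,7)·!2 = 36·1 = 36
Total = 362879.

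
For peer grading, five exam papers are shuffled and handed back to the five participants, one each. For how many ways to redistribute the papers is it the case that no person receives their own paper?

44

!5 is the nearest integer to 5!/e.
5! = 120, and 120/e ≈ 44.15, so !5 = 44.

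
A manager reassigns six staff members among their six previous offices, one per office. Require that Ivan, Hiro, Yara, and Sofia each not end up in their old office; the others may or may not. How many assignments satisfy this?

Inclusion-exclusion on the 4 forbidden self-matches:
Σ_{j=0}^{4} (-1)^j C(4,j)(6-j)!
= C(4,0)·6! - C(4,1)·5! + C(4,2)·4! - C(4,3)·3! + C(4,4)·2!
= 720 - 480 + 144 - 24 + 2
= 362

362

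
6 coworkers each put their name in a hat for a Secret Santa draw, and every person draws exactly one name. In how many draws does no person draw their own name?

265

!6 = 6! · Σ_{k=0}^{6} (-1)^k/k!
= 6! - 6!/1! + 6!/2! - 6!/3! + 6!/4! - 6!/5! + 6!/6!
= 720 - 720 + 360 - 120 + 30 - 6 + 1
= 265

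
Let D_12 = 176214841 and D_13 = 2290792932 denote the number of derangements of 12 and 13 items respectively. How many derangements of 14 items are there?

D_14 = (14-1)·(D_13 + D_12) = 13·(2290792932 + 176214841) = 13·2467007773 = 32071101049.

32071101049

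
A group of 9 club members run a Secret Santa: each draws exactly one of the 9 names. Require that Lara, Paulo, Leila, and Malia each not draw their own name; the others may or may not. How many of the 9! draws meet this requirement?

229080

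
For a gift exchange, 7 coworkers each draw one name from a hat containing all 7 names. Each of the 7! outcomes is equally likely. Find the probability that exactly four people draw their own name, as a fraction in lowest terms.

Favorable outcomes: C(7,4)·!3 = 35·2 = 70.
Total outcomes: 7! = 5040.
Probability = 70/5040 = 1/72.

1/72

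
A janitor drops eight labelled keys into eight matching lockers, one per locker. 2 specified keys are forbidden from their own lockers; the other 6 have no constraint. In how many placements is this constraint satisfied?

30960

Let A_j be the event that the j-th constrained one is fixed. By inclusion-exclusion over the 2 events:
Σ_{j=0}^{2} (-1)^j C(2,j)(8-j)!
= C(2,0)·8! - C(2,1)·7! + C(2,2)·6!
= 40320 - 10080 + 720
= 30960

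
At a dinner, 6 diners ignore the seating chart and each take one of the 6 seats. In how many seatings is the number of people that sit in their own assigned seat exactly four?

15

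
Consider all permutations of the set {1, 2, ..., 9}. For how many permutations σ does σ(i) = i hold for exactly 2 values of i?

66744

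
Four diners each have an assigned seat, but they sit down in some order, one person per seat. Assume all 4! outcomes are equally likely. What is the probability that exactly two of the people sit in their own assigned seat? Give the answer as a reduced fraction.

1/4

Favorable outcomes: C(4,2)·!2 = 6·1 = 6.
Total outcomes: 4! = 24.
Probability = 6/24 = 1/4.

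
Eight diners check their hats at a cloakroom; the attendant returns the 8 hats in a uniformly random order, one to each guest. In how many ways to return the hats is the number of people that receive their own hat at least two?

10655

Sum C(8,i)·!(8-i) for i = 2..8:
  i=2: C(8,2)·!6 = 28·265 = 7420
  i=3: C(8,3)·!5 = 56·44 = 2464
  i=4: C(8,4)·!4 = 70·9 = 630
  i=5: C(8,5)·!3 = 56·2 = 112
  i=6: C(8,6)·!2 = 28·1 = 28
  i=7: C(8,7)·!1 = 8·0 = 0
  i=8: C(8,8)·!0 = 1·1 = 1
Total = 10655.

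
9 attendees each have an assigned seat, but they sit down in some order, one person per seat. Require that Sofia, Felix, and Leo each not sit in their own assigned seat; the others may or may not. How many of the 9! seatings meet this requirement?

Let A_j be the event that the j-th constrained one is fixed. By inclusion-exclusion over the 3 events:
Σ_{j=0}^{3} (-1)^j C(3,j)(9-j)!
= C(3,0)·9! - C(3,1)·8! + C(3,2)·7! - C(3,3)·6!
= 362880 - 120960 + 15120 - 720
= 256320

256320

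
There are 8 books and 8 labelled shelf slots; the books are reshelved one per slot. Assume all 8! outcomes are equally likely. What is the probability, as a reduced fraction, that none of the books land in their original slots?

Favorable outcomes: !8 = 14833.
Total outcomes: 8! = 40320.
Probability = 14833/40320 = 2119/5760.

2119/5760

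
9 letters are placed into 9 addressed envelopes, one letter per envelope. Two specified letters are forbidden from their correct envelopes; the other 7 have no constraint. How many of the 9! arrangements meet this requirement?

287280

Inclusion-exclusion on the 2 forbidden self-matches:
Σ_{j=0}^{2} (-1)^j C(2,j)(9-j)!
= C(2,0)·9! - C(2,1)·8! + C(2,2)·7!
= 362880 - 80640 + 5040
= 287280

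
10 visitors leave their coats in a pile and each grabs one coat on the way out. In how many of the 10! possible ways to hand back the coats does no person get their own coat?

1334961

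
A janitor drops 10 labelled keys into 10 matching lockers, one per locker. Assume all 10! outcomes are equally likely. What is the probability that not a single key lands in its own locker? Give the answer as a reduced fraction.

16481/44800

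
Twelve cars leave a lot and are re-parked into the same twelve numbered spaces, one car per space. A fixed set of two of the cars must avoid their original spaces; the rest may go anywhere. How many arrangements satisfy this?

402796800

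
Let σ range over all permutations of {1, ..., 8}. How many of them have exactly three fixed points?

2464

Choose which 3 of the 8 are fixed: C(8,3) = 56.
The remaining 5 must be deranged: !5 = 44.
Total: 56 × 44 = 2464.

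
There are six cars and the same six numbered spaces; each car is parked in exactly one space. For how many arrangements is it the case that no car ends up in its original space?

The subfactorial !6 = [6!/e] (nearest integer).
6! = 720, and 720/e ≈ 264.87, so !6 = 265.

265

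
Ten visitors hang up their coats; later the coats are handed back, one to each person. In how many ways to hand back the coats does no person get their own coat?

1334961

!10 is the nearest integer to 10!/e.
10! = 3628800, and 3628800/e ≈ 1334960.92, so !10 = 1334961.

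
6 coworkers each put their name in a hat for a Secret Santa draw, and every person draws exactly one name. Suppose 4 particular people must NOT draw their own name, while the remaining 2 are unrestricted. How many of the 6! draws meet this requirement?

362

Inclusion-exclusion on the 4 forbidden self-matches:
Σ_{j=0}^{4} (-1)^j C(4,j)(6-j)!
= C(4,0)·6! - C(4,1)·5! + C(4,2)·4! - C(4,3)·3! + C(4,4)·2!
= 720 - 480 + 144 - 24 + 2
= 362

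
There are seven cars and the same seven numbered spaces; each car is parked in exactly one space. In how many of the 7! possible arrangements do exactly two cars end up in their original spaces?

924

Choose which 2 of the 7 are fixed: C(7,2) = 21.
The remaining 5 must be deranged: !5 = 44.
Total: 21 × 44 = 924.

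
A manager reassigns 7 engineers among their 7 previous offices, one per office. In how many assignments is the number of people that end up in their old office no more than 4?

5018

Sum C(7,i)·!(7-i) for i = 0..4:
  i=0: C(7,0)·!7 = 1·1854 = 1854
  i=1: C(7,1)·!6 = 7·265 = 1855
  i=2: C(7,2)·!5 = 21·44 = 924
  i=3: C(7,3)·!4 = 35·9 = 315
  i=4: C(7,4)·!3 = 35·2 = 70
Total = 5018.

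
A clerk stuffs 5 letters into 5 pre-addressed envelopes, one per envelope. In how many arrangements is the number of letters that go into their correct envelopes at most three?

Sum C(5,i)·!(5-i) for i = 0..3:
  i=0: C(5,0)·!5 = 1·44 = 44
  i=1: C(5,1)·!4 = 5·9 = 45
  i=2: C(5,2)·!3 = 10·2 = 20
  i=3: C(5,3)·!2 = 10·1 = 10
Total = 119.

119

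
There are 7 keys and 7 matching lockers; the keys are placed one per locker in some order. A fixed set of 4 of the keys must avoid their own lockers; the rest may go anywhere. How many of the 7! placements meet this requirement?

Inclusion-exclusion on the 4 forbidden self-matches:
Σ_{j=0}^{4} (-1)^j C(4,j)(7-j)!
= C(4,0)·7! - C(4,1)·6! + C(4,2)·5! - C(4,3)·4! + C(4,4)·3!
= 5040 - 2880 + 720 - 96 + 6
= 2790

2790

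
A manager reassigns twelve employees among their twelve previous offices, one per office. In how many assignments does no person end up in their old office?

The subfactorial !12 = [12!/e] (nearest integer).
12! = 479001600, and 479001600/e ≈ 176214840.93, so !12 = 176214841.

176214841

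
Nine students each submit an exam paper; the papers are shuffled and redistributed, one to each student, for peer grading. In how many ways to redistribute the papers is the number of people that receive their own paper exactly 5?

1134

Pick the 5 fixed positions: C(9,5) = 126 ways.
The remaining 4 must be deranged: !4 = 9.
Total: 126 × 9 = 1134.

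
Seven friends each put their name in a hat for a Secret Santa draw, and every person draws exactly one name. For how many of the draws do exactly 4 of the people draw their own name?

70

Pick the 4 fixed positions: C(7,4) = 35 ways.
The other 3 form a derangement: !3 = 2.
Total: 35 × 2 = 70.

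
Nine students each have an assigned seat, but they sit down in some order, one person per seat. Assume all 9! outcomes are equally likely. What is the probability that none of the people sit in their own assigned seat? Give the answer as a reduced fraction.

16687/45360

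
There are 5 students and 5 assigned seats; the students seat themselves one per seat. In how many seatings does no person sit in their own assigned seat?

44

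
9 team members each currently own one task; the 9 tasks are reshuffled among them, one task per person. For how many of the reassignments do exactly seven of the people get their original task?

36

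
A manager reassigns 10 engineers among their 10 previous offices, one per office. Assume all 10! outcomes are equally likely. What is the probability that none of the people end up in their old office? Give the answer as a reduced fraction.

16481/44800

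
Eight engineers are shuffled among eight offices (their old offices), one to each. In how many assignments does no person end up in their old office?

14833

!8 = 8! · Σ_{k=0}^{8} (-1)^k/k!
= 8! - 8!/1! + 8!/2! - 8!/3! + 8!/4! - 8!/5! + 8!/6! - 8!/7! + 8!/8!
= 40320 - 40320 + 20160 - 6720 + 1680 - 336 + 56 - 8 + 1
= 14833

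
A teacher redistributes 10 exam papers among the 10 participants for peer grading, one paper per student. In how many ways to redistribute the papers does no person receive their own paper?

The subfactorial !10 = [10!/e] (nearest integer).
10! = 3628800, and 3628800/e ≈ 1334960.92, so !10 = 1334961.

1334961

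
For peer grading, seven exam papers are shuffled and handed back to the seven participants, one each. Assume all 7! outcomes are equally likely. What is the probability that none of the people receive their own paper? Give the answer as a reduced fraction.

Favorable outcomes: !7 = 1854.
Total outcomes: 7! = 5040.
Probability = 1854/5040 = 103/280.

103/280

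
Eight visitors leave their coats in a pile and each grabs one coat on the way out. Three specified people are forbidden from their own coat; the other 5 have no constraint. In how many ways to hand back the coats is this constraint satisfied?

27240

Let A_j be the event that the j-th constrained one is fixed. By inclusion-exclusion over the 3 events:
Σ_{j=0}^{3} (-1)^j C(3,j)(8-j)!
= C(3,0)·8! - C(3,1)·7! + C(3,2)·6! - C(3,3)·5!
= 40320 - 15120 + 2160 - 120
= 27240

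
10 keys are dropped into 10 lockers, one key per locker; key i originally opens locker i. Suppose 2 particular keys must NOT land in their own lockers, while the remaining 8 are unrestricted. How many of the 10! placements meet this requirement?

2943360

Inclusion-exclusion on the 2 forbidden self-matches:
Σ_{j=0}^{2} (-1)^j C(2,j)(10-j)!
= C(2,0)·10! - C(2,1)·9! + C(2,2)·8!
= 3628800 - 725760 + 40320
= 2943360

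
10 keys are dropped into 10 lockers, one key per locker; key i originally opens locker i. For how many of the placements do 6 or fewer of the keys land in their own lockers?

3628514

Sum C(10,i)·!(10-i) for i = 0..6:
  i=0: C(10,0)·!10 = 1·1334961 = 1334961
  i=1: C(10,1)·!9 = 10·133496 = 1334960
  i=2: C(10,2)·!8 = 45·14833 = 667485
  i=3: C(10,3)·!7 = 120·1854 = 222480
  i=4: C(10,4)·!6 = 210·265 = 55650
  i=5: C(10,5)·!5 = 252·44 = 11088
  i=6: C(10,6)·!4 = 210·9 = 1890
Total = 3628514.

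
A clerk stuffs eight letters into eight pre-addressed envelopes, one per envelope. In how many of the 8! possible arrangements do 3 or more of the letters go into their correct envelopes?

3235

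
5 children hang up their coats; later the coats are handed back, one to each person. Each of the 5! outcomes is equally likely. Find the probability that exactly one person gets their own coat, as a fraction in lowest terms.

3/8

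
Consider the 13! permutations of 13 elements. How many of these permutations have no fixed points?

2290792932

The subfactorial !13 = [13!/e] (nearest integer).
13! = 6227020800, and 6227020800/e ≈ 2290792932.07, so !13 = 2290792932.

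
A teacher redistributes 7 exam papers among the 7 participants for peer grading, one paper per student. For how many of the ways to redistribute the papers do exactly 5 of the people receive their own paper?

Choose which 5 of the 7 are fixed: C(7,5) = 21.
The other 2 form a derangement: !2 = 1.
Total: 21 × 1 = 21.

21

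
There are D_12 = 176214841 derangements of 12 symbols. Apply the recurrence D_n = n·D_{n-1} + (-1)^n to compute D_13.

D_13 = 13·176214841 - 1 = 2290792932.

2290792932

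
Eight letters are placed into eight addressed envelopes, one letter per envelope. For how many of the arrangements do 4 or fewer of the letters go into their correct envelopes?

40179

# with exactly i fixed is C(8,i)·!(8-i); sum over i=0..4:
  i=0: C(8,0)·!8 = 1·14833 = 14833
  i=1: C(8,1)·!7 = 8·1854 = 14832
  i=2: C(8,2)·!6 = 28·265 = 7420
  i=3: C(8,3)·!5 = 56·44 = 2464
  i=4: C(8,4)·!4 = 70·9 = 630
Total = 40179.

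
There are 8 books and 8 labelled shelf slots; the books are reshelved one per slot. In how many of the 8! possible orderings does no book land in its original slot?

14833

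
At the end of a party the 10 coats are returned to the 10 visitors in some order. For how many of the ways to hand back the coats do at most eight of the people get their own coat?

3628799

Sum C(10,i)·!(10-i) for i = 0..8:
  i=0: C(10,0)·!10 = 1·1334961 = 1334961
  i=1: C(10,1)·!9 = 10·133496 = 1334960
  i=2: C(10,2)·!8 = 45·14833 = 667485
  i=3: C(10,3)·!7 = 120·1854 = 222480
  i=4: C(10,4)·!6 = 210·265 = 55650
  i=5: C(10,5)·!5 = 252·44 = 11088
  i=6: C(10,6)·!4 = 210·9 = 1890
  i=7: C(10,7)·!3 = 120·2 = 240
  i=8: C(10,8)·!2 = 45·1 = 45
Total = 3628799.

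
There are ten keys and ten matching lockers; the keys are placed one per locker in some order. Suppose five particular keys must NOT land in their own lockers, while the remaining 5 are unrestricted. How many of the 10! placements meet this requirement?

2170680

Let A_j be the event that the j-th constrained one is fixed. By inclusion-exclusion over the 5 events:
Σ_{j=0}^{5} (-1)^j C(5,j)(10-j)!
= C(5,0)·10! - C(5,1)·9! + C(5,2)·8! - C(5,3)·7! + C(5,4)·6! - C(5,5)·5!
= 3628800 - 1814400 + 403200 - 50400 + 3600 - 120
= 2170680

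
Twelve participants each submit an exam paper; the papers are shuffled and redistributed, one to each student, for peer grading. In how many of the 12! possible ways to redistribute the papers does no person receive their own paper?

176214841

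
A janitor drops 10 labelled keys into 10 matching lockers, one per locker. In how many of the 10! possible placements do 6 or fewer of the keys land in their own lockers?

# with exactly i fixed is C(10,i)·!(10-i); sum over i=0..6:
  i=0: C(10,0)·!10 = 1·1334961 = 1334961
  i=1: C(10,1)·!9 = 10·133496 = 1334960
  i=2: C(10,2)·!8 = 45·14833 = 667485
  i=3: C(10,3)·!7 = 120·1854 = 222480
  i=4: C(10,4)·!6 = 210·265 = 55650
  i=5: C(10,5)·!5 = 252·44 = 11088
  i=6: C(10,6)·!4 = 210·9 = 1890
Total = 3628514.

3628514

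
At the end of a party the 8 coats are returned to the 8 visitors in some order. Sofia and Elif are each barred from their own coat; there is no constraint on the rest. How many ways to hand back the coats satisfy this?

Let A_j be the event that the j-th constrained one is fixed. By inclusion-exclusion over the 2 events:
Σ_{j=0}^{2} (-1)^j C(2,j)(8-j)!
= C(2,0)·8! - C(2,1)·7! + C(2,2)·6!
= 40320 - 10080 + 720
= 30960

30960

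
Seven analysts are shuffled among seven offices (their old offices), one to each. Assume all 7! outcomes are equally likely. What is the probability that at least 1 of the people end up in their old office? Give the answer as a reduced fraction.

Favorable outcomes: Σ_{i≥1} C(7,i)·!(7-i) = 7·265 + 21·44 + 35·9 + 35·2 + 21·1 + 7·0 + 1·1 = 3186.
Total outcomes: 7! = 5040.
Probability = 3186/5040 = 177/280.

177/280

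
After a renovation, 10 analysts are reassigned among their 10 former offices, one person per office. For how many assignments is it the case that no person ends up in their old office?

Recurrence: !10 = 10·!9 + (-1)^10.
!10 = 10·133496 + 1 = 1334961

1334961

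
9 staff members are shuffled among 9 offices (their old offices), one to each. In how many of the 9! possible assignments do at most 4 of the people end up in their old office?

361541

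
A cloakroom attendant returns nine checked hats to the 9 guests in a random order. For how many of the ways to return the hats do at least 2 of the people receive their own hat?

# with exactly i fixed is C(9,i)·!(9-i); sum over i=2..9:
  i=2: C(9,2)·!7 = 36·1854 = 66744
  i=3: C(9,3)·!6 = 84·265 = 22260
  i=4: C(9,4)·!5 = 126·44 = 5544
  i=5: C(9,5)·!4 = 126·9 = 1134
  i=6: C(9,6)·!3 = 84·2 = 168
  i=7: C(9,7)·!2 = 36·1 = 36
  i=8: C(9,8)·!1 = 9·0 = 0
  i=9: C(9,9)·!0 = 1·1 = 1
Total = 95887.

95887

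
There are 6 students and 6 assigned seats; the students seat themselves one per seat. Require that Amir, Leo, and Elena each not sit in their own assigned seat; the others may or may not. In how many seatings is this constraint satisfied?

426

Inclusion-exclusion on the 3 forbidden self-matches:
Σ_{j=0}^{3} (-1)^j C(3,j)(6-j)!
= C(3,0)·6! - C(3,1)·5! + C(3,2)·4! - C(3,3)·3!
= 720 - 360 + 72 - 6
= 426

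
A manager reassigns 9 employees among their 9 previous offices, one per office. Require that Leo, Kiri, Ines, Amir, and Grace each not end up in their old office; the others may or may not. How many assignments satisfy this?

Inclusion-exclusion on the 5 forbidden self-matches:
Σ_{j=0}^{5} (-1)^j C(5,j)(9-j)!
= C(5,0)·9! - C(5,1)·8! + C(5,2)·7! - C(5,3)·6! + C(5,4)·5! - C(5,5)·4!
= 362880 - 201600 + 50400 - 7200 + 600 - 24
= 205056

205056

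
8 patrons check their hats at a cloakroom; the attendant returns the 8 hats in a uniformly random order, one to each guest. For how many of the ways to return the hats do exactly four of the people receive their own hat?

630

Pick the 4 fixed positions: C(8,4) = 70 ways.
The remaining 4 must be deranged: !4 = 9.
Total: 70 × 9 = 630.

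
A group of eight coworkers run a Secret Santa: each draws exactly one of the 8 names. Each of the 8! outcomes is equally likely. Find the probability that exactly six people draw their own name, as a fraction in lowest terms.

1/1440

Favorable outcomes: C(8,6)·!2 = 28·1 = 28.
Total outcomes: 8! = 40320.
Probability = 28/40320 = 1/1440.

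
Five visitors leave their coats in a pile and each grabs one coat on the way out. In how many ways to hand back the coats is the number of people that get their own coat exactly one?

45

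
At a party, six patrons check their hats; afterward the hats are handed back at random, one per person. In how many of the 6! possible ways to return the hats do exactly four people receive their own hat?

15

Choose which 4 of the 6 are fixed: C(6,4) = 15.
The remaining 2 must be deranged: !2 = 1.
Total: 15 × 1 = 15.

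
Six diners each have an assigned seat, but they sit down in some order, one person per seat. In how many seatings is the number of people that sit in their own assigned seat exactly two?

Pick the 2 fixed positions: C(6,2) = 15 ways.
The remaining 4 must be deranged: !4 = 9.
Total: 15 × 9 = 135.

135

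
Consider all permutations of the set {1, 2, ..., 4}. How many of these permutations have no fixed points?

9

By inclusion-exclusion, !4 = Σ (-1)^k · 4!/k! for k=0..4
= 4! - 4!/1! + 4!/2! - 4!/3! + 4!/4!
= 24 - 24 + 12 - 4 + 1
= 9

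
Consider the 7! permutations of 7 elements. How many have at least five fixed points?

Sum C(7,i)·!(7-i) for i = 5..7:
  i=5: C(7,5)·!2 = 21·1 = 21
  i=6: C(7,6)·!1 = 7·0 = 0
  i=7: C(7,7)·!0 = 1·1 = 1
Total = 22.

22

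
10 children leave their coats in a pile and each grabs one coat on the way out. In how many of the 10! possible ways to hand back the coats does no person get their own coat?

1334961

!10 = 10! · Σ_{k=0}^{10} (-1)^k/k!
= 10! - 10!/1! + 10!/2! - 10!/3! + 10!/4! - 10!/5! + 10!/6! - 10!/7! + 10!/8! - 10!/9! + 10!/10!
= 3628800 - 3628800 + 1814400 - 604800 + 151200 - 30240 + 5040 - 720 + 90 - 10 + 1
= 1334961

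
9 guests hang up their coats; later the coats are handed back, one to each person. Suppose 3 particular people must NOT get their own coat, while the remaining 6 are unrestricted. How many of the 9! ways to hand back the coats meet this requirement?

Inclusion-exclusion on the 3 forbidden self-matches:
Σ_{j=0}^{3} (-1)^j C(3,j)(9-j)!
= C(3,0)·9! - C(3,1)·8! + C(3,2)·7! - C(3,3)·6!
= 362880 - 120960 + 15120 - 720
= 256320

256320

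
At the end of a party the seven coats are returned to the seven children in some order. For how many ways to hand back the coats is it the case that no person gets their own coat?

The subfactorial !7 = [7!/e] (nearest integer).
7! = 5040, and 5040/e ≈ 1854.11, so !7 = 1854.

1854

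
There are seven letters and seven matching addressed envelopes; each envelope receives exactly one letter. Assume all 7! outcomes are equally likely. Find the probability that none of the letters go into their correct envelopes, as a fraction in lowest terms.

103/280

Favorable outcomes: !7 = 1854.
Total outcomes: 7! = 5040.
Probability = 1854/5040 = 103/280.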